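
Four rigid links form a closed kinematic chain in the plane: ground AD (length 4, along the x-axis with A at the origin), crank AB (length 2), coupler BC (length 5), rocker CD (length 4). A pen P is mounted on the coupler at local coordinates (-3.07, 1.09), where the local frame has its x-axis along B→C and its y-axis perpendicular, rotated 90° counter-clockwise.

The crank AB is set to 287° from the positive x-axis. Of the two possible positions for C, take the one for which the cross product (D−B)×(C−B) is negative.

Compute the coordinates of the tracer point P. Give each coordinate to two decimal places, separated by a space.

A=(0,0), D=(4.00,0)
B = A + 2.00·(cos287°, sin287°) = (0.5847, -1.9126)
|BD| = 3.9143
circle(B,5.00) ∩ circle(D,4.00): a=3.1068, h=3.9176
  candidates: C₊=(1.3812,3.0235) cross=15.335; C₋=(5.2096,-3.8127) cross=-15.335
  mode - wants cross < 0 → take C=(5.2096,-3.8127) (cross=-15.335)
ex = (C−B)/|BC| = (0.9250,-0.3800); ey = (0.3800,0.9250)
P = B + -3.07·ex + 1.09·ey = (-1.8407,0.2623)

-1.84 0.26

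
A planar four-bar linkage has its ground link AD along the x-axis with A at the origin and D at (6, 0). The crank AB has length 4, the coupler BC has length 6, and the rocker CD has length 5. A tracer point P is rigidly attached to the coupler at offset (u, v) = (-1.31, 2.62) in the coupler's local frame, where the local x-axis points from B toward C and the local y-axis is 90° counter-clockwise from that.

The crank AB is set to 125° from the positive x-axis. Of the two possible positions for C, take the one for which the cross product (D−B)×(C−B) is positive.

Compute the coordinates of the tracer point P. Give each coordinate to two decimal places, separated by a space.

-4.07 5.61

A=(0,0), D=(6.00,0)
B = A + 4.00·(cos125°, sin125°) = (-2.2943, 3.2766)
|BD| = 8.9181
circle(B,6.00) ∩ circle(D,5.00): a=5.0758, h=3.1995
  candidates: C₊=(3.6020,4.3874) cross=28.533; C₋=(1.2509,-1.5640) cross=-28.533
  mode + wants cross > 0 → take C=(3.6020,4.3874) (cross=28.533)
ex = (C−B)/|BC| = (0.9827,0.1851); ey = (-0.1851,0.9827)
P = B + -1.31·ex + 2.62·ey = (-4.0667,5.6088)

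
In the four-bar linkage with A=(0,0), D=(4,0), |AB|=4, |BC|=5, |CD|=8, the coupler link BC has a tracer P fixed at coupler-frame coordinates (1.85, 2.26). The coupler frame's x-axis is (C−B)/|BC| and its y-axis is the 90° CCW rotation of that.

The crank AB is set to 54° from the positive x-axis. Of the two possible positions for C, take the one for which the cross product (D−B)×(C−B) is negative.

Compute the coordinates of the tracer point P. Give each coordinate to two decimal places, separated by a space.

A=(0,0), D=(4.00,0)
B = A + 4.00·(cos54°, sin54°) = (2.3511, 3.2361)
|BD| = 3.6319
circle(B,5.00) ∩ circle(D,8.00): a=-3.5531, h=3.5179
  candidates: C₊=(3.8725,7.9990) cross=12.777; C₋=(-2.3964,4.8048) cross=-12.777
  mode - wants cross < 0 → take C=(-2.3964,4.8048) (cross=-12.777)
ex = (C−B)/|BC| = (-0.9495,0.3137); ey = (-0.3137,-0.9495)
P = B + 1.85·ex + 2.26·ey = (-0.1145,1.6706)

-0.11 1.67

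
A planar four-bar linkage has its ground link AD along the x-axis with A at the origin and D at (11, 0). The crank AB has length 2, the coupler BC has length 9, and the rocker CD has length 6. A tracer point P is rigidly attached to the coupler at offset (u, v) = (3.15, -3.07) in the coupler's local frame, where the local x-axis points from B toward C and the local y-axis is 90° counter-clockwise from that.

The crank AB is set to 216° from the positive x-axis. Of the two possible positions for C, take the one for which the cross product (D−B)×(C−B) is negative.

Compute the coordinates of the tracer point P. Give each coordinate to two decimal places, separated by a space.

A=(0,0), D=(11.00,0)
B = A + 2.00·(cos216°, sin216°) = (-1.6180, -1.1756)
|BD| = 12.6727
circle(B,9.00) ∩ circle(D,6.00): a=8.1118, h=3.8985
  candidates: C₊=(6.0972,3.4586) cross=49.405; C₋=(6.8204,-4.3048) cross=-49.405
  mode - wants cross < 0 → take C=(6.8204,-4.3048) (cross=-49.405)
ex = (C−B)/|BC| = (0.9376,-0.3477); ey = (0.3477,0.9376)
P = B + 3.15·ex + -3.07·ey = (0.2680,-5.1493)

0.27 -5.15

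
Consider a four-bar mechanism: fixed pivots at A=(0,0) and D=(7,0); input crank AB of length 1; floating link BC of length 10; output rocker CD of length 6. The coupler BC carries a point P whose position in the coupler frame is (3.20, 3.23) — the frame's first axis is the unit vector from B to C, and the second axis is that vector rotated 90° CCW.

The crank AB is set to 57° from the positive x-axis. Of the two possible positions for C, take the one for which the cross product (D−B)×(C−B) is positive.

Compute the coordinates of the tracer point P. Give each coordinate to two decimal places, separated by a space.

1.87 5.19

A=(0,0), D=(7.00,0)
B = A + 1.00·(cos57°, sin57°) = (0.5446, 0.8387)
|BD| = 6.5096
circle(B,10.00) ∩ circle(D,6.00): a=8.1706, h=5.7655
  candidates: C₊=(9.3900,5.5035) cross=37.531; C₋=(7.9044,-5.9315) cross=-37.531
  mode + wants cross > 0 → take C=(9.3900,5.5035) (cross=37.531)
ex = (C−B)/|BC| = (0.8845,0.4665); ey = (-0.4665,0.8845)
P = B + 3.20·ex + 3.23·ey = (1.8684,5.1884)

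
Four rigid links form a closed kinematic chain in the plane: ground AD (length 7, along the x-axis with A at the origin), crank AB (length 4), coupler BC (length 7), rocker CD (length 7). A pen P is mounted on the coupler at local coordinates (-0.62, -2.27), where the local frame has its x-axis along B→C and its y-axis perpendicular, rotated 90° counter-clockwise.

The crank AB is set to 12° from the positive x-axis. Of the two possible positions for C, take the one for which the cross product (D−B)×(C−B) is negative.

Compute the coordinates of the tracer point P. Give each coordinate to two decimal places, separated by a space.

1.66 1.53

A=(0,0), D=(7.00,0)
B = A + 4.00·(cos12°, sin12°) = (3.9126, 0.8316)
|BD| = 3.1975
circle(B,7.00) ∩ circle(D,7.00): a=1.5987, h=6.8150
  candidates: C₊=(7.2288,6.9963) cross=21.791; C₋=(3.6837,-6.1646) cross=-21.791
  mode - wants cross < 0 → take C=(3.6837,-6.1646) (cross=-21.791)
ex = (C−B)/|BC| = (-0.0327,-0.9995); ey = (0.9995,-0.0327)
P = B + -0.62·ex + -2.27·ey = (1.6641,1.5255)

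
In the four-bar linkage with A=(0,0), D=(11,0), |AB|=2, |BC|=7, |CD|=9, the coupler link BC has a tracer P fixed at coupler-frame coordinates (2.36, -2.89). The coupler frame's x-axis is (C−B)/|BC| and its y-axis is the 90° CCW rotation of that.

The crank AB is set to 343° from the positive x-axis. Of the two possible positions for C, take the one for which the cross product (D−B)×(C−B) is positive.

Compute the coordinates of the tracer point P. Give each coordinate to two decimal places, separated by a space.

A=(0,0), D=(11.00,0)
B = A + 2.00·(cos343°, sin343°) = (1.9126, -0.5847)
|BD| = 9.1062
circle(B,7.00) ∩ circle(D,9.00): a=2.7960, h=6.4173
  candidates: C₊=(4.2908,5.9989) cross=58.437; C₋=(5.1150,-6.8093) cross=-58.437
  mode + wants cross > 0 → take C=(4.2908,5.9989) (cross=58.437)
ex = (C−B)/|BC| = (0.3397,0.9405); ey = (-0.9405,0.3397)
P = B + 2.36·ex + -2.89·ey = (5.4325,0.6530)

5.43 0.65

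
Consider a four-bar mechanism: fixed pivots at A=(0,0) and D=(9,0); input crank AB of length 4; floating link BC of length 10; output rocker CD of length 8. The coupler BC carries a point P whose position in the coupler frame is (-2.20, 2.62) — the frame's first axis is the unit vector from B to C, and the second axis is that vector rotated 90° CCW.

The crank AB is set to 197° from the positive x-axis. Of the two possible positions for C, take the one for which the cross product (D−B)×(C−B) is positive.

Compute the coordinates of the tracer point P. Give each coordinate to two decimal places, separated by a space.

A=(0,0), D=(9.00,0)
B = A + 4.00·(cos197°, sin197°) = (-3.8252, -1.1695)
|BD| = 12.8784
circle(B,10.00) ∩ circle(D,8.00): a=7.8369, h=6.2115
  candidates: C₊=(3.4152,5.7280) cross=79.995; C₋=(4.5434,-6.6437) cross=-79.995
  mode + wants cross > 0 → take C=(3.4152,5.7280) (cross=79.995)
ex = (C−B)/|BC| = (0.7240,0.6898); ey = (-0.6898,0.7240)
P = B + -2.20·ex + 2.62·ey = (-7.2253,-0.7899)

-7.23 -0.79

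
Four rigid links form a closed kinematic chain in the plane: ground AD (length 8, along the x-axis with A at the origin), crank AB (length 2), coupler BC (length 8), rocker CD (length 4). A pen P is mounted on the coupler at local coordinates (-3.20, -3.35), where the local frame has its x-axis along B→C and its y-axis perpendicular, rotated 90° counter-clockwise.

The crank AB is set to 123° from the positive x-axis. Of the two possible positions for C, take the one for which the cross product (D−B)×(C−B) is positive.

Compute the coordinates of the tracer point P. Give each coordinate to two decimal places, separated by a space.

A=(0,0), D=(8.00,0)
B = A + 2.00·(cos123°, sin123°) = (-1.0893, 1.6773)
|BD| = 9.2428
circle(B,8.00) ∩ circle(D,4.00): a=7.2180, h=3.4497
  candidates: C₊=(6.6349,3.7599) cross=31.885; C₋=(5.3828,-3.0250) cross=-31.885
  mode + wants cross > 0 → take C=(6.6349,3.7599) (cross=31.885)
ex = (C−B)/|BC| = (0.9655,0.2603); ey = (-0.2603,0.9655)
P = B + -3.20·ex + -3.35·ey = (-3.3069,-2.3902)

-3.31 -2.39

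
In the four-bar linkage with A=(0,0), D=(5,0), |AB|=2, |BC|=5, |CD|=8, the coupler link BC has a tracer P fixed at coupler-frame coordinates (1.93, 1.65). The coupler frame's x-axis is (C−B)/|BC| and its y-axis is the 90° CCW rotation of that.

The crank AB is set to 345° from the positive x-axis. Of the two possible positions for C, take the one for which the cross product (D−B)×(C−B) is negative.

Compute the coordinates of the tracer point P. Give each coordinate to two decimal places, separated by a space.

A=(0,0), D=(5.00,0)
B = A + 2.00·(cos345°, sin345°) = (1.9319, -0.5176)
|BD| = 3.1115
circle(B,5.00) ∩ circle(D,8.00): a=-4.7113, h=1.6744
  candidates: C₊=(-2.9924,0.3496) cross=5.210; C₋=(-2.4352,-2.9525) cross=-5.210
  mode - wants cross < 0 → take C=(-2.4352,-2.9525) (cross=-5.210)
ex = (C−B)/|BC| = (-0.8734,-0.4870); ey = (0.4870,-0.8734)
P = B + 1.93·ex + 1.65·ey = (1.0497,-2.8986)

1.05 -2.90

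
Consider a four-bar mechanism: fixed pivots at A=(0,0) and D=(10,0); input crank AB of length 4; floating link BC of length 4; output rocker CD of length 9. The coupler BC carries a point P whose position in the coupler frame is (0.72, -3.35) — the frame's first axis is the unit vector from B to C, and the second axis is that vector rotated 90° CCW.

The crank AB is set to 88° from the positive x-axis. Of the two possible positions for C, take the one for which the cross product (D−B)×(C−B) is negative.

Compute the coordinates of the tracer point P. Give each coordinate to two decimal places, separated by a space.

-2.98 2.57

A=(0,0), D=(10.00,0)
B = A + 4.00·(cos88°, sin88°) = (0.1396, 3.9976)
|BD| = 10.6399
circle(B,4.00) ∩ circle(D,9.00): a=2.2654, h=3.2966
  candidates: C₊=(3.4776,6.2015) cross=35.076; C₋=(1.0005,0.0913) cross=-35.076
  mode - wants cross < 0 → take C=(1.0005,0.0913) (cross=-35.076)
ex = (C−B)/|BC| = (0.2152,-0.9766); ey = (0.9766,0.2152)
P = B + 0.72·ex + -3.35·ey = (-2.9769,2.5735)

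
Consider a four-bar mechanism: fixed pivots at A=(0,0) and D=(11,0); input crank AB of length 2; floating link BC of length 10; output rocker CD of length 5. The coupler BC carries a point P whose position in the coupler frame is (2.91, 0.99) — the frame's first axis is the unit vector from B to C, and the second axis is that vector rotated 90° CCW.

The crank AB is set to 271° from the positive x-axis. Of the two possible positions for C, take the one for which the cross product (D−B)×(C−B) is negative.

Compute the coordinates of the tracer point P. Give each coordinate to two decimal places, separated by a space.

3.11 -1.87

A=(0,0), D=(11.00,0)
B = A + 2.00·(cos271°, sin271°) = (0.0349, -1.9997)
|BD| = 11.1459
circle(B,10.00) ∩ circle(D,5.00): a=8.9374, h=4.4858
  candidates: C₊=(8.0225,4.0168) cross=49.999; C₋=(9.6321,-4.8092) cross=-49.999
  mode - wants cross < 0 → take C=(9.6321,-4.8092) (cross=-49.999)
ex = (C−B)/|BC| = (0.9597,-0.2810); ey = (0.2810,0.9597)
P = B + 2.91·ex + 0.99·ey = (3.1058,-1.8672)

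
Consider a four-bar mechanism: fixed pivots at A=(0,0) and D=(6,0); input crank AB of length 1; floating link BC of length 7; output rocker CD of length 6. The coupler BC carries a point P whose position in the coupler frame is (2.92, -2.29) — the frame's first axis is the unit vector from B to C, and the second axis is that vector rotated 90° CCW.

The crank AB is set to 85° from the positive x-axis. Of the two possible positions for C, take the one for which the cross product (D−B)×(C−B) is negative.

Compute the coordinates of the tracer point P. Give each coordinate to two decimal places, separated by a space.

-0.68 -2.63

A=(0,0), D=(6.00,0)
B = A + 1.00·(cos85°, sin85°) = (0.0872, 0.9962)
|BD| = 5.9962
circle(B,7.00) ∩ circle(D,6.00): a=4.0821, h=5.6865
  candidates: C₊=(5.0573,5.9255) cross=34.097; C₋=(3.1678,-5.2895) cross=-34.097
  mode - wants cross < 0 → take C=(3.1678,-5.2895) (cross=-34.097)
ex = (C−B)/|BC| = (0.4401,-0.8980); ey = (0.8980,0.4401)
P = B + 2.92·ex + -2.29·ey = (-0.6841,-2.6336)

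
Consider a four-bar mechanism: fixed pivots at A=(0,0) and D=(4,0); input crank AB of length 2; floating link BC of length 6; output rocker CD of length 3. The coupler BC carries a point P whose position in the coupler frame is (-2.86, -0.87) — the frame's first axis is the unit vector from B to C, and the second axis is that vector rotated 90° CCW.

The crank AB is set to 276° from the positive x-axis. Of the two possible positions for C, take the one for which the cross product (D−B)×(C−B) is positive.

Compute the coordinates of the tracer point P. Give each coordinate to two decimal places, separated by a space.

-0.68 -4.84

A=(0,0), D=(4.00,0)
B = A + 2.00·(cos276°, sin276°) = (0.2091, -1.9890)
|BD| = 4.2811
circle(B,6.00) ∩ circle(D,3.00): a=5.2940, h=2.8238
  candidates: C₊=(3.5849,2.9711) cross=12.089; C₋=(6.2089,-2.0299) cross=-12.089
  mode + wants cross > 0 → take C=(3.5849,2.9711) (cross=12.089)
ex = (C−B)/|BC| = (0.5626,0.8267); ey = (-0.8267,0.5626)
P = B + -2.86·ex + -0.87·ey = (-0.6809,-4.8429)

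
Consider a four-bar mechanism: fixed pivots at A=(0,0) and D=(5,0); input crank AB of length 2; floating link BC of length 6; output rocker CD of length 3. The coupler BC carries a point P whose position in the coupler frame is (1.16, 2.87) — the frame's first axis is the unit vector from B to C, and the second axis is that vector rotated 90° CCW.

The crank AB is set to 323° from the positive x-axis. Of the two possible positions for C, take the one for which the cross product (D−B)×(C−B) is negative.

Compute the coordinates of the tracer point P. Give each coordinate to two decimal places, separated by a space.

A=(0,0), D=(5.00,0)
B = A + 2.00·(cos323°, sin323°) = (1.5973, -1.2036)
|BD| = 3.6093
circle(B,6.00) ∩ circle(D,3.00): a=5.5450, h=2.2920
  candidates: C₊=(6.0605,2.8063) cross=8.273; C₋=(7.5892,-1.5153) cross=-8.273
  mode - wants cross < 0 → take C=(7.5892,-1.5153) (cross=-8.273)
ex = (C−B)/|BC| = (0.9986,-0.0519); ey = (0.0519,0.9986)
P = B + 1.16·ex + 2.87·ey = (2.9048,1.6022)

2.90 1.60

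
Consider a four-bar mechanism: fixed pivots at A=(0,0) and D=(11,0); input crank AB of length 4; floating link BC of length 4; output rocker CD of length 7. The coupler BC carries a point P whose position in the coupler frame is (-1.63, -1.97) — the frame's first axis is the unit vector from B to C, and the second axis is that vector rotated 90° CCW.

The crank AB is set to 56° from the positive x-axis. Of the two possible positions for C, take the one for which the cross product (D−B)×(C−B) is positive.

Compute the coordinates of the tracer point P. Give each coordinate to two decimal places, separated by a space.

A=(0,0), D=(11.00,0)
B = A + 4.00·(cos56°, sin56°) = (2.2368, 3.3162)
|BD| = 9.3697
circle(B,4.00) ∩ circle(D,7.00): a=2.9238, h=2.7297
  candidates: C₊=(5.9375,4.8343) cross=25.576; C₋=(4.0053,-0.2717) cross=-25.576
  mode + wants cross > 0 → take C=(5.9375,4.8343) (cross=25.576)
ex = (C−B)/|BC| = (0.9252,0.3795); ey = (-0.3795,0.9252)
P = B + -1.63·ex + -1.97·ey = (1.4764,0.8749)

1.48 0.87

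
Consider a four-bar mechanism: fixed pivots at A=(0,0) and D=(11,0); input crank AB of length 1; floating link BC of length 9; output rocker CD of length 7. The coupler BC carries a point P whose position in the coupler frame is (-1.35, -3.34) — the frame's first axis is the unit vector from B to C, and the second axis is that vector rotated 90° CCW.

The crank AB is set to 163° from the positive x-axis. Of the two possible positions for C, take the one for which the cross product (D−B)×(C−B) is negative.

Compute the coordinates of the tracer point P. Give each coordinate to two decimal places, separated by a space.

A=(0,0), D=(11.00,0)
B = A + 1.00·(cos163°, sin163°) = (-0.9563, 0.2924)
|BD| = 11.9599
circle(B,9.00) ∩ circle(D,7.00): a=7.3177, h=5.2393
  candidates: C₊=(6.4873,5.3512) cross=62.662; C₋=(6.2312,-5.1243) cross=-62.662
  mode - wants cross < 0 → take C=(6.2312,-5.1243) (cross=-62.662)
ex = (C−B)/|BC| = (0.7986,-0.6019); ey = (0.6019,0.7986)
P = B + -1.35·ex + -3.34·ey = (-4.0446,-1.5625)

-4.04 -1.56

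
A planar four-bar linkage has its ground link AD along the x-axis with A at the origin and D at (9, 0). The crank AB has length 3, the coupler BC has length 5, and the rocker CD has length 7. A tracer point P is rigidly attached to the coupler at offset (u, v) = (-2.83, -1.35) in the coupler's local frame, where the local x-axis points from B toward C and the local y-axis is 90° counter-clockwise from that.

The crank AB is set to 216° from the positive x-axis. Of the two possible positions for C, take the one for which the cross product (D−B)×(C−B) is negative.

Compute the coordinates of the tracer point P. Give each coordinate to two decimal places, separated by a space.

A=(0,0), D=(9.00,0)
B = A + 3.00·(cos216°, sin216°) = (-2.4271, -1.7634)
|BD| = 11.5623
circle(B,5.00) ∩ circle(D,7.00): a=4.7433, h=1.5815
  candidates: C₊=(2.0196,0.5230) cross=18.286; C₋=(2.5020,-2.6030) cross=-18.286
  mode - wants cross < 0 → take C=(2.5020,-2.6030) (cross=-18.286)
ex = (C−B)/|BC| = (0.9858,-0.1679); ey = (0.1679,0.9858)
P = B + -2.83·ex + -1.35·ey = (-5.4436,-2.6190)

-5.44 -2.62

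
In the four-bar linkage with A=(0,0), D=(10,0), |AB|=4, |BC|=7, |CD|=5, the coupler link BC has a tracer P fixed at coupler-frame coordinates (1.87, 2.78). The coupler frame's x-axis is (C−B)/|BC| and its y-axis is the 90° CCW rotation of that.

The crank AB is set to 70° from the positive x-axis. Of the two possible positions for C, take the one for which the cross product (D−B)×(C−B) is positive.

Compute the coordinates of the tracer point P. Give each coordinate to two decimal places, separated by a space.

2.85 6.77

A=(0,0), D=(10.00,0)
B = A + 4.00·(cos70°, sin70°) = (1.3681, 3.7588)
|BD| = 9.4148
circle(B,7.00) ∩ circle(D,5.00): a=5.9820, h=3.6354
  candidates: C₊=(8.3040,4.7036) cross=34.226; C₋=(5.4013,-1.9625) cross=-34.226
  mode + wants cross > 0 → take C=(8.3040,4.7036) (cross=34.226)
ex = (C−B)/|BC| = (0.9908,0.1350); ey = (-0.1350,0.9908)
P = B + 1.87·ex + 2.78·ey = (2.8457,6.7657)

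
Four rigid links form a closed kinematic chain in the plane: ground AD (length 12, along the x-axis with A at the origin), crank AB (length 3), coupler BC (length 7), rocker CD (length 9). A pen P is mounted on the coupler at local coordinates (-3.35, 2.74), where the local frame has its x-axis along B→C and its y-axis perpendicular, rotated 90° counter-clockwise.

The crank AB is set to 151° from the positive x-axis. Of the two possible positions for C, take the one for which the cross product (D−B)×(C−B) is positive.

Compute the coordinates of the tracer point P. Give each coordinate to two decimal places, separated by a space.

-6.73 2.82

A=(0,0), D=(12.00,0)
B = A + 3.00·(cos151°, sin151°) = (-2.6239, 1.4544)
|BD| = 14.6960
circle(B,7.00) ∩ circle(D,9.00): a=6.2593, h=3.1339
  candidates: C₊=(3.9148,3.9535) cross=46.056; C₋=(3.2945,-2.2836) cross=-46.056
  mode + wants cross > 0 → take C=(3.9148,3.9535) (cross=46.056)
ex = (C−B)/|BC| = (0.9341,0.3570); ey = (-0.3570,0.9341)
P = B + -3.35·ex + 2.74·ey = (-6.7313,2.8179)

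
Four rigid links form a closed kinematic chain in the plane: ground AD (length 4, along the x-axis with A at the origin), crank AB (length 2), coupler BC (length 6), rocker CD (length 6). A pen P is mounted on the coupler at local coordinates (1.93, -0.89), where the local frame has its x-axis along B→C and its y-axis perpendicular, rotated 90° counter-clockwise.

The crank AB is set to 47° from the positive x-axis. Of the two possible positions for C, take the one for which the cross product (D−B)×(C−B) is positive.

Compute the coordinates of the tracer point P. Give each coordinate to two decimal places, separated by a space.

A=(0,0), D=(4.00,0)
B = A + 2.00·(cos47°, sin47°) = (1.3640, 1.4627)
|BD| = 3.0146
circle(B,6.00) ∩ circle(D,6.00): a=1.5073, h=5.8076
  candidates: C₊=(5.4998,5.8095) cross=17.508; C₋=(-0.1359,-4.3468) cross=-17.508
  mode + wants cross > 0 → take C=(5.4998,5.8095) (cross=17.508)
ex = (C−B)/|BC| = (0.6893,0.7245); ey = (-0.7245,0.6893)
P = B + 1.93·ex + -0.89·ey = (3.3391,2.2474)

3.34 2.25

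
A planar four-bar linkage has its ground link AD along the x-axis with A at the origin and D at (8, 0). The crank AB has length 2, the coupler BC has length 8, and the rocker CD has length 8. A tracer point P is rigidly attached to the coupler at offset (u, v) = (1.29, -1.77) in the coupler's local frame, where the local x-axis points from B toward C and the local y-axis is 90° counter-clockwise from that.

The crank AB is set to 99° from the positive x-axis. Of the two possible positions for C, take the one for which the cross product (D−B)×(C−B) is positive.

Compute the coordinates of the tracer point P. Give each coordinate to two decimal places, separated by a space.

1.85 1.61

A=(0,0), D=(8.00,0)
B = A + 2.00·(cos99°, sin99°) = (-0.3129, 1.9754)
|BD| = 8.5443
circle(B,8.00) ∩ circle(D,8.00): a=4.2722, h=6.7638
  candidates: C₊=(5.4073,7.5682) cross=57.792; C₋=(2.2798,-5.5928) cross=-57.792
  mode + wants cross > 0 → take C=(5.4073,7.5682) (cross=57.792)
ex = (C−B)/|BC| = (0.7150,0.6991); ey = (-0.6991,0.7150)
P = B + 1.29·ex + -1.77·ey = (1.8469,1.6116)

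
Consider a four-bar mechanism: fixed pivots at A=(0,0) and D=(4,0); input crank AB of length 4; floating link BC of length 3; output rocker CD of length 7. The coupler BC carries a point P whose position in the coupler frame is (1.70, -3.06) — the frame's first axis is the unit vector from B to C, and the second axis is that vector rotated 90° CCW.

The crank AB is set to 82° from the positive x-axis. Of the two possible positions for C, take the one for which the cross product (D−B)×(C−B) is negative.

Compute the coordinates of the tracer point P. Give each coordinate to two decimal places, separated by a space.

-1.99 6.36

A=(0,0), D=(4.00,0)
B = A + 4.00·(cos82°, sin82°) = (0.5567, 3.9611)
|BD| = 5.2485
circle(B,3.00) ∩ circle(D,7.00): a=-1.1864, h=2.7554
  candidates: C₊=(1.8579,6.6642) cross=14.462; C₋=(-2.3012,3.0487) cross=-14.462
  mode - wants cross < 0 → take C=(-2.3012,3.0487) (cross=-14.462)
ex = (C−B)/|BC| = (-0.9526,-0.3041); ey = (0.3041,-0.9526)
P = B + 1.70·ex + -3.06·ey = (-1.9934,6.3591)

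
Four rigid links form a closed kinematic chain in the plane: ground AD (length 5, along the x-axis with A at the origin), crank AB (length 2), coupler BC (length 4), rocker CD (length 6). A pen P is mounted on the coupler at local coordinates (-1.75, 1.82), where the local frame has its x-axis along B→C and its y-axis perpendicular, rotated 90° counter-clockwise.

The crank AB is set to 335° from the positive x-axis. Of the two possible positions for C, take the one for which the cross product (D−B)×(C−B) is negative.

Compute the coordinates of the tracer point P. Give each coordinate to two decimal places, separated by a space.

3.79 0.73

A=(0,0), D=(5.00,0)
B = A + 2.00·(cos335°, sin335°) = (1.8126, -0.8452)
|BD| = 3.2976
circle(B,4.00) ∩ circle(D,6.00): a=-1.3838, h=3.7530
  candidates: C₊=(-0.4869,2.4277) cross=12.376; C₋=(1.4371,-4.8276) cross=-12.376
  mode - wants cross < 0 → take C=(1.4371,-4.8276) (cross=-12.376)
ex = (C−B)/|BC| = (-0.0939,-0.9956); ey = (0.9956,-0.0939)
P = B + -1.75·ex + 1.82·ey = (3.7889,0.7262)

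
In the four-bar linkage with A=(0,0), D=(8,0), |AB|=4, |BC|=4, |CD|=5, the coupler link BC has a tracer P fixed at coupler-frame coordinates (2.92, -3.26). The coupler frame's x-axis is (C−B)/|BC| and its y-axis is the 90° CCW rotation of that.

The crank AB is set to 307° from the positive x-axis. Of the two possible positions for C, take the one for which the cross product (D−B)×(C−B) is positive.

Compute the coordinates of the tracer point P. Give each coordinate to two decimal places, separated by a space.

6.10 -0.84

A=(0,0), D=(8.00,0)
B = A + 4.00·(cos307°, sin307°) = (2.4073, -3.1945)
|BD| = 6.4408
circle(B,4.00) ∩ circle(D,5.00): a=2.5217, h=3.1050
  candidates: C₊=(3.0569,0.7523) cross=19.999; C₋=(6.1370,-4.6400) cross=-19.999
  mode + wants cross > 0 → take C=(3.0569,0.7523) (cross=19.999)
ex = (C−B)/|BC| = (0.1624,0.9867); ey = (-0.9867,0.1624)
P = B + 2.92·ex + -3.26·ey = (6.0982,-0.8428)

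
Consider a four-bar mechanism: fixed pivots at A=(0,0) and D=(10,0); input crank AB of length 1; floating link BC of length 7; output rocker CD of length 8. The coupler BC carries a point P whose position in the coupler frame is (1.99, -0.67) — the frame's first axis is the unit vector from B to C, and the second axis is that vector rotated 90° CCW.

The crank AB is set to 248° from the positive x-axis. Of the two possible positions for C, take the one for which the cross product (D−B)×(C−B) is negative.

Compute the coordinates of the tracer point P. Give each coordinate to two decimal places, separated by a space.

0.56 -2.81

A=(0,0), D=(10.00,0)
B = A + 1.00·(cos248°, sin248°) = (-0.3746, -0.9272)
|BD| = 10.4160
circle(B,7.00) ∩ circle(D,8.00): a=4.4879, h=5.3720
  candidates: C₊=(3.6173,4.8230) cross=55.955; C₋=(4.5737,-5.8784) cross=-55.955
  mode - wants cross < 0 → take C=(4.5737,-5.8784) (cross=-55.955)
ex = (C−B)/|BC| = (0.7069,-0.7073); ey = (0.7073,0.7069)
P = B + 1.99·ex + -0.67·ey = (0.5582,-2.8084)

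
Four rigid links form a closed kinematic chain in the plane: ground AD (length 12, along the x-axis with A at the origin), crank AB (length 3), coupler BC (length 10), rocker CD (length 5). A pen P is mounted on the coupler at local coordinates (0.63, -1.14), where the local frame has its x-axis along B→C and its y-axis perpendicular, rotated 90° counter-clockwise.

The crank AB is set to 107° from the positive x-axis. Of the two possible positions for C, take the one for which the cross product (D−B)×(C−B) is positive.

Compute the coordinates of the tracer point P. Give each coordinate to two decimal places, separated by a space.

-0.12 1.81

A=(0,0), D=(12.00,0)
B = A + 3.00·(cos107°, sin107°) = (-0.8771, 2.8689)
|BD| = 13.1928
circle(B,10.00) ∩ circle(D,5.00): a=9.4389, h=3.3027
  candidates: C₊=(9.0541,4.0400) cross=43.572; C₋=(7.6177,-2.4073) cross=-43.572
  mode + wants cross > 0 → take C=(9.0541,4.0400) (cross=43.572)
ex = (C−B)/|BC| = (0.9931,0.1171); ey = (-0.1171,0.9931)
P = B + 0.63·ex + -1.14·ey = (-0.1179,1.8105)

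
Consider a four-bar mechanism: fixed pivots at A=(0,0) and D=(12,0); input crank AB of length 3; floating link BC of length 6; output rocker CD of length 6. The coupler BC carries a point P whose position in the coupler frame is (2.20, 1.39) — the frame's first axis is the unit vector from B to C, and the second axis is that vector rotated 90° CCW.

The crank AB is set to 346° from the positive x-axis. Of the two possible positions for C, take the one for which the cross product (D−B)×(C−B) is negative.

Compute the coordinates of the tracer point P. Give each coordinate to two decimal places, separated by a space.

A=(0,0), D=(12.00,0)
B = A + 3.00·(cos346°, sin346°) = (2.9109, -0.7258)
|BD| = 9.1180
circle(B,6.00) ∩ circle(D,6.00): a=4.5590, h=3.9007
  candidates: C₊=(7.1450,3.5254) cross=35.567; C₋=(7.7659,-4.2512) cross=-35.567
  mode - wants cross < 0 → take C=(7.7659,-4.2512) (cross=-35.567)
ex = (C−B)/|BC| = (0.8092,-0.5876); ey = (0.5876,0.8092)
P = B + 2.20·ex + 1.39·ey = (5.5078,-0.8937)

5.51 -0.89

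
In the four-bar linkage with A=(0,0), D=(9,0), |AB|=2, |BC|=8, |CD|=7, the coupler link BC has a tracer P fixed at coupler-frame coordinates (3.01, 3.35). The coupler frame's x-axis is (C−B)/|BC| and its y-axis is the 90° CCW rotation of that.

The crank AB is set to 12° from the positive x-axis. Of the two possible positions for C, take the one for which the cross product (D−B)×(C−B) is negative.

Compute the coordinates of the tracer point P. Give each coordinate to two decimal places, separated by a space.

A=(0,0), D=(9.00,0)
B = A + 2.00·(cos12°, sin12°) = (1.9563, 0.4158)
|BD| = 7.0560
circle(B,8.00) ∩ circle(D,7.00): a=4.5909, h=6.5516
  candidates: C₊=(6.9253,6.6855) cross=46.228; C₋=(6.1531,-6.3949) cross=-46.228
  mode - wants cross < 0 → take C=(6.1531,-6.3949) (cross=-46.228)
ex = (C−B)/|BC| = (0.5246,-0.8513); ey = (0.8513,0.5246)
P = B + 3.01·ex + 3.35·ey = (6.3874,-0.3893)

6.39 -0.39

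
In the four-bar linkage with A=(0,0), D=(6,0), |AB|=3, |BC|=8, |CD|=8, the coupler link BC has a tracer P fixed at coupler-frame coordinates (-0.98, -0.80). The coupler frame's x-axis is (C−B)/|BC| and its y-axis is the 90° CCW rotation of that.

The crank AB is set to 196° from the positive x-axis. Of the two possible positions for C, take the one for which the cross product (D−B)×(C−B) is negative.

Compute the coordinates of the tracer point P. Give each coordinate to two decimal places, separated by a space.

-4.12 -0.57

A=(0,0), D=(6.00,0)
B = A + 3.00·(cos196°, sin196°) = (-2.8838, -0.8269)
|BD| = 8.9222
circle(B,8.00) ∩ circle(D,8.00): a=4.4611, h=6.6407
  candidates: C₊=(0.9426,6.1986) cross=59.249; C₋=(2.1736,-7.0256) cross=-59.249
  mode - wants cross < 0 → take C=(2.1736,-7.0256) (cross=-59.249)
ex = (C−B)/|BC| = (0.6322,-0.7748); ey = (0.7748,0.6322)
P = B + -0.98·ex + -0.80·ey = (-4.1232,-0.5733)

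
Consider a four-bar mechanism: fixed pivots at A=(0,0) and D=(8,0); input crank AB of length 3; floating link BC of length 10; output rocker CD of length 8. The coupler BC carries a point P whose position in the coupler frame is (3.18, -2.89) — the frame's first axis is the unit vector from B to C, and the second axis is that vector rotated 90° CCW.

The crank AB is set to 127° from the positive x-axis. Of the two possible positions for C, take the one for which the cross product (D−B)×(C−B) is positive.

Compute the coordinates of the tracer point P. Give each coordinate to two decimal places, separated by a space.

A=(0,0), D=(8.00,0)
B = A + 3.00·(cos127°, sin127°) = (-1.8054, 2.3959)
|BD| = 10.0939
circle(B,10.00) ∩ circle(D,8.00): a=6.8302, h=7.3040
  candidates: C₊=(6.5633,7.8699) cross=73.726; C₋=(3.0959,-6.3206) cross=-73.726
  mode + wants cross > 0 → take C=(6.5633,7.8699) (cross=73.726)
ex = (C−B)/|BC| = (0.8369,0.5474); ey = (-0.5474,0.8369)
P = B + 3.18·ex + -2.89·ey = (2.4378,1.7181)

2.44 1.72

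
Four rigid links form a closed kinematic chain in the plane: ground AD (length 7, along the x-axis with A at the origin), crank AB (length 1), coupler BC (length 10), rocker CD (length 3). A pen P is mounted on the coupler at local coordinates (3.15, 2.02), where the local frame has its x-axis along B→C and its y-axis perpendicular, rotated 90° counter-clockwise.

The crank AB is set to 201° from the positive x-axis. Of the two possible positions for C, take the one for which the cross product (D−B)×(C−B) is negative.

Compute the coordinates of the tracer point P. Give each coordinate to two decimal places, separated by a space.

A=(0,0), D=(7.00,0)
B = A + 1.00·(cos201°, sin201°) = (-0.9336, -0.3584)
|BD| = 7.9417
circle(B,10.00) ∩ circle(D,3.00): a=9.7001, h=2.4306
  candidates: C₊=(8.6470,2.5075) cross=19.303; C₋=(8.8663,-2.3488) cross=-19.303
  mode - wants cross < 0 → take C=(8.8663,-2.3488) (cross=-19.303)
ex = (C−B)/|BC| = (0.9800,-0.1990); ey = (0.1990,0.9800)
P = B + 3.15·ex + 2.02·ey = (2.5555,0.9942)

2.56 0.99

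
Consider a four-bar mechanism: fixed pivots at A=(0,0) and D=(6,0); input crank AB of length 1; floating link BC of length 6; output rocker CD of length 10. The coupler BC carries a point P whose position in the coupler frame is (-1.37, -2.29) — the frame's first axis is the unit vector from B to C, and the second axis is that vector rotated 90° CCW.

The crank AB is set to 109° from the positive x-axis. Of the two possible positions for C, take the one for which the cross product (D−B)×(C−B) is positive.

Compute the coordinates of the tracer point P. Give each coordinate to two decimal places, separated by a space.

2.15 -0.05

A=(0,0), D=(6.00,0)
B = A + 1.00·(cos109°, sin109°) = (-0.3256, 0.9455)
|BD| = 6.3958
circle(B,6.00) ∩ circle(D,10.00): a=-1.8053, h=5.7220
  candidates: C₊=(-1.2652,6.8715) cross=36.597; C₋=(-2.9570,-4.4467) cross=-36.597
  mode + wants cross > 0 → take C=(-1.2652,6.8715) (cross=36.597)
ex = (C−B)/|BC| = (-0.1566,0.9877); ey = (-0.9877,-0.1566)
P = B + -1.37·ex + -2.29·ey = (2.1507,-0.0490)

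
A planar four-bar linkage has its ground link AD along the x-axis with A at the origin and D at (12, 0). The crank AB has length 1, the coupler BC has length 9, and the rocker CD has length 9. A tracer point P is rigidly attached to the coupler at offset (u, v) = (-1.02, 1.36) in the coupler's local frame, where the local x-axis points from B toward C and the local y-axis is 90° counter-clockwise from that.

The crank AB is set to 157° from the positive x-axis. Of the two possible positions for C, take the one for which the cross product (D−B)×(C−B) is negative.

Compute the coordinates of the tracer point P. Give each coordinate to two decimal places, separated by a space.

A=(0,0), D=(12.00,0)
B = A + 1.00·(cos157°, sin157°) = (-0.9205, 0.3907)
|BD| = 12.9264
circle(B,9.00) ∩ circle(D,9.00): a=6.4632, h=6.2631
  candidates: C₊=(5.7291,6.4556) cross=80.960; C₋=(5.3504,-6.0649) cross=-80.960
  mode - wants cross < 0 → take C=(5.3504,-6.0649) (cross=-80.960)
ex = (C−B)/|BC| = (0.6968,-0.7173); ey = (0.7173,0.6968)
P = B + -1.02·ex + 1.36·ey = (-0.6557,2.0700)

-0.66 2.07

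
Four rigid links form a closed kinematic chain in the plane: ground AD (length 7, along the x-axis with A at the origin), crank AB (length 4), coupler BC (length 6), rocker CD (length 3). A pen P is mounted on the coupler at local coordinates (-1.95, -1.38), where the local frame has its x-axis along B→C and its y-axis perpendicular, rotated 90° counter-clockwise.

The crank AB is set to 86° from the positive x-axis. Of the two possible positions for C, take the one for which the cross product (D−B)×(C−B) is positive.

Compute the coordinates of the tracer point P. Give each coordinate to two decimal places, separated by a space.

-1.89 2.99

A=(0,0), D=(7.00,0)
B = A + 4.00·(cos86°, sin86°) = (0.2790, 3.9903)
|BD| = 7.8162
circle(B,6.00) ∩ circle(D,3.00): a=5.6353, h=2.0600
  candidates: C₊=(6.1763,2.8847) cross=16.101; C₋=(4.0730,-0.6579) cross=-16.101
  mode + wants cross > 0 → take C=(6.1763,2.8847) (cross=16.101)
ex = (C−B)/|BC| = (0.9829,-0.1843); ey = (0.1843,0.9829)
P = B + -1.95·ex + -1.38·ey = (-1.8919,2.9932)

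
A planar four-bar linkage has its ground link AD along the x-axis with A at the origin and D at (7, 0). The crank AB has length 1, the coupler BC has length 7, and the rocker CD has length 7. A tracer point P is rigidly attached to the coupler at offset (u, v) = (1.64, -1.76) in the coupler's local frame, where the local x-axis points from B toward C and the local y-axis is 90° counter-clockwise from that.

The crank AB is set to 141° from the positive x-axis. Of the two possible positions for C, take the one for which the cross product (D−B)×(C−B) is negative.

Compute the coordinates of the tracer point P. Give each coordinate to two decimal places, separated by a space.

A=(0,0), D=(7.00,0)
B = A + 1.00·(cos141°, sin141°) = (-0.7771, 0.6293)
|BD| = 7.8026
circle(B,7.00) ∩ circle(D,7.00): a=3.9013, h=5.8121
  candidates: C₊=(3.5802,6.1078) cross=45.349; C₋=(2.6427,-5.4785) cross=-45.349
  mode - wants cross < 0 → take C=(2.6427,-5.4785) (cross=-45.349)
ex = (C−B)/|BC| = (0.4885,-0.8725); ey = (0.8725,0.4885)
P = B + 1.64·ex + -1.76·ey = (-1.5116,-1.6615)

-1.51 -1.66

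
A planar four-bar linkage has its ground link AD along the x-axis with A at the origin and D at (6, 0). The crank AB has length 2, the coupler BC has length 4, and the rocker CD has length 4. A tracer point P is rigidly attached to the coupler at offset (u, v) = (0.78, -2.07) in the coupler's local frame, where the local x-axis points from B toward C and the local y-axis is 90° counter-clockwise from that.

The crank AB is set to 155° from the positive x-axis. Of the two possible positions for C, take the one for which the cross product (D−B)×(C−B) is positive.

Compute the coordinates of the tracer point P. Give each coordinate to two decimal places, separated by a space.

-0.87 -1.16

A=(0,0), D=(6.00,0)
B = A + 2.00·(cos155°, sin155°) = (-1.8126, 0.8452)
|BD| = 7.8582
circle(B,4.00) ∩ circle(D,4.00): a=3.9291, h=0.7498
  candidates: C₊=(2.1743,1.1680) cross=5.892; C₋=(2.0130,-0.3228) cross=-5.892
  mode + wants cross > 0 → take C=(2.1743,1.1680) (cross=5.892)
ex = (C−B)/|BC| = (0.9967,0.0807); ey = (-0.0807,0.9967)
P = B + 0.78·ex + -2.07·ey = (-0.8681,-1.1551)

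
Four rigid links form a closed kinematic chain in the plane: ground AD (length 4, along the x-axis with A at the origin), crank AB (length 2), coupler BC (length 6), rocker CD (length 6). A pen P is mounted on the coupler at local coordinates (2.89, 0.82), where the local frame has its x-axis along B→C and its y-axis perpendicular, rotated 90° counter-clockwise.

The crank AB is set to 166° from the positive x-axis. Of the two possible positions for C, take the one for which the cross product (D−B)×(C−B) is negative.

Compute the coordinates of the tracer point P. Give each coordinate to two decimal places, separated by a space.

0.03 -1.78

A=(0,0), D=(4.00,0)
B = A + 2.00·(cos166°, sin166°) = (-1.9406, 0.4838)
|BD| = 5.9603
circle(B,6.00) ∩ circle(D,6.00): a=2.9801, h=5.2076
  candidates: C₊=(1.4524,5.4323) cross=31.039; C₋=(0.6070,-4.9485) cross=-31.039
  mode - wants cross < 0 → take C=(0.6070,-4.9485) (cross=-31.039)
ex = (C−B)/|BC| = (0.4246,-0.9054); ey = (0.9054,0.4246)
P = B + 2.89·ex + 0.82·ey = (0.0289,-1.7846)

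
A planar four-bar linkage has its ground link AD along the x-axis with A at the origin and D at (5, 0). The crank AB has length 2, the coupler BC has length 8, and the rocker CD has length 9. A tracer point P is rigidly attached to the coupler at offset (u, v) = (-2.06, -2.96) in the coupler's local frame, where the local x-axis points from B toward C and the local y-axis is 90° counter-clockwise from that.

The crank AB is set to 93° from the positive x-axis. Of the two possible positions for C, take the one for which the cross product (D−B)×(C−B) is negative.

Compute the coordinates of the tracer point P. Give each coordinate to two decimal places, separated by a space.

-2.53 4.66

A=(0,0), D=(5.00,0)
B = A + 2.00·(cos93°, sin93°) = (-0.1047, 1.9973)
|BD| = 5.4815
circle(B,8.00) ∩ circle(D,9.00): a=1.1901, h=7.9110
  candidates: C₊=(3.8861,8.9308) cross=43.364; C₋=(-1.8789,-5.8035) cross=-43.364
  mode - wants cross < 0 → take C=(-1.8789,-5.8035) (cross=-43.364)
ex = (C−B)/|BC| = (-0.2218,-0.9751); ey = (0.9751,-0.2218)
P = B + -2.06·ex + -2.96·ey = (-2.5341,4.6624)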